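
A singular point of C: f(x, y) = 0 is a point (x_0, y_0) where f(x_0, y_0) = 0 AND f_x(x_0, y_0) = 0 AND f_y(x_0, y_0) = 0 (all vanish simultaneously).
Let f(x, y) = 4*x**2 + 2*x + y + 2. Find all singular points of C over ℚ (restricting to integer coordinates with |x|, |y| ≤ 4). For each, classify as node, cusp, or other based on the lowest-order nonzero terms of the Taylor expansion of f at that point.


No singular points in the scanned grid; C is smooth there.

Compute partial derivatives:
  f_x = 8*x + 2.
  f_y = 1.
f_y = 1 is a nonzero constant, so f_y never vanishes: no point (x, y) can satisfy f = f_x = f_y = 0. In particular no (x, y) ∈ {−4, ..., 4}² is singular; the curve is smooth.


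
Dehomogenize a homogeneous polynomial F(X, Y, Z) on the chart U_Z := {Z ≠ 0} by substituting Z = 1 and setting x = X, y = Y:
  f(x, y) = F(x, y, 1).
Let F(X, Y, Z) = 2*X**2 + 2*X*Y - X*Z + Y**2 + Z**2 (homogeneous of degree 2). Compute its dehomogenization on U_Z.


f(x, y) = 2*x**2 + 2*x*y - x + y**2 + 1

On U_Z we set Z = 1. Each monomial c·X^i·Y^j·Z^k in F becomes c·x^i·y^j·1^k = c·x^i·y^j.
Substituting Z = 1: F(X, Y, 1) = 2*x**2 + 2*x*y - x + y**2 + 1.
Note: deg(f) ≤ deg(F) = 2; strict inequality happens when F is divisible by Z (lost terms).


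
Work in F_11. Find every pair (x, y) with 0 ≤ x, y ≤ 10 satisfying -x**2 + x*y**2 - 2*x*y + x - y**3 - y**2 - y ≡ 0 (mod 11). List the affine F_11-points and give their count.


Affine F_11-points: {(0, 0), (1, 0), (3, 4), (5, 3), (6, 2), (6, 4), (6, 10), (7, 6), (9, 10), (10, 3)}; count = 10.

For each of the 121 pairs (x, y) ∈ F_11², evaluate f(x, y) mod 11. Record the zeros.
  x = 0: [0↦0, 1↦8, 2↦8, 3↦5, 4↦4, 5↦10, 6↦6, 7↦8, 8↦10, 9↦6, 10↦1]  zeros at y ∈ {0}
  x = 1: [0↦0, 1↦7, 2↦8, 3↦8, 4↦1, 5↦3, 6↦8, 7↦10, 8↦3, 9↦3, 10↦4]  zeros at y ∈ {0}
  x = 2: [0↦9, 1↦4, 2↦6, 3↦9, 4↦7, 5↦5, 6↦8, 7↦10, 8↦5, 9↦9, 10↦5]  zeros at y ∈ ∅
  x = 3: [0↦5, 1↦10, 2↦2, 3↦8, 4↦0, 5↦5, 6↦6, 7↦8, 8↦5, 9↦2, 10↦4]  zeros at y ∈ {4}
  x = 4: [0↦10, 1↦3, 2↦7, 3↦5, 4↦2, 5↦3, 6↦2, 7↦4, 8↦3, 9↦4, 10↦1]  zeros at y ∈ ∅
  x = 5: [0↦2, 1↦5, 2↦10, 3↦0, 4↦2, 5↦10, 6↦7, 7↦9, 8↦10, 9↦4, 10↦7]  zeros at y ∈ {3}
  x = 6: [0↦3, 1↦5, 2↦0, 3↦4, 4↦0, 5↦4, 6↦10, 7↦1, 8↦4, 9↦2, 10↦0]  zeros at y ∈ {2, 4, 10}
  x = 7: [0↦2, 1↦3, 2↦10, 3↦6, 4↦7, 5↦7, 6↦0, 7↦2, 8↦7, 9↦9, 10↦2]  zeros at y ∈ {6}
  x = 8: [0↦10, 1↦10, 2↦7, 3↦6, 4↦1, 5↦8, 6↦10, 7↦1, 8↦8, 9↦3, 10↦2]  zeros at y ∈ ∅
  x = 9: [0↦5, 1↦4, 2↦2, 3↦4, 4↦4, 5↦7, 6↦7, 7↦9, 8↦7, 9↦6, 10↦0]  zeros at y ∈ {10}
  x = 10: [0↦9, 1↦7, 2↦6, 3↦0, 4↦5, 5↦4, 6↦2, 7↦4, 8↦4, 9↦7, 10↦7]  zeros at y ∈ {3}
Collecting zeros: affine points = {(0, 0), (1, 0), (3, 4), (5, 3), (6, 2), (6, 4), (6, 10), (7, 6), (9, 10), (10, 3)}.
Total count |C(F_11)_aff| = 10.


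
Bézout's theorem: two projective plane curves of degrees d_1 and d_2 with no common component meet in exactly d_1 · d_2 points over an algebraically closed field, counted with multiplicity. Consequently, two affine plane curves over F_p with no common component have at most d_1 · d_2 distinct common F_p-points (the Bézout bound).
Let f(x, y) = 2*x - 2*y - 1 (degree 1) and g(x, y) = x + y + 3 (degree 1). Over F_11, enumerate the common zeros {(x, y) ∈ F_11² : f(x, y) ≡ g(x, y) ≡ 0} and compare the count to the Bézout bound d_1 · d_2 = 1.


Common zeros: {(7, 1)}; count = 1; Bézout bound = 1.

deg(f) = 1, deg(g) = 1, so Bézout bound = 1.
Scan x ∈ F_11. For each x, list the y ∈ F_11 with f(x, y) ≡ 0 and those with g(x, y) ≡ 0 (mod 11); the common zeros in that column are the intersection.
  x = 0: f ≡ 0 at y ∈ {5}; g ≡ 0 at y ∈ {8}; common: ∅.
  x = 1: f ≡ 0 at y ∈ {6}; g ≡ 0 at y ∈ {7}; common: ∅.
  x = 2: f ≡ 0 at y ∈ {7}; g ≡ 0 at y ∈ {6}; common: ∅.
  x = 3: f ≡ 0 at y ∈ {8}; g ≡ 0 at y ∈ {5}; common: ∅.
  x = 4: f ≡ 0 at y ∈ {9}; g ≡ 0 at y ∈ {4}; common: ∅.
  x = 5: f ≡ 0 at y ∈ {10}; g ≡ 0 at y ∈ {3}; common: ∅.
  x = 6: f ≡ 0 at y ∈ {0}; g ≡ 0 at y ∈ {2}; common: ∅.
  x = 7: f ≡ 0 at y ∈ {1}; g ≡ 0 at y ∈ {1}; common: {1}.
  x = 8: f ≡ 0 at y ∈ {2}; g ≡ 0 at y ∈ {0}; common: ∅.
  x = 9: f ≡ 0 at y ∈ {3}; g ≡ 0 at y ∈ {10}; common: ∅.
  x = 10: f ≡ 0 at y ∈ {4}; g ≡ 0 at y ∈ {9}; common: ∅.
Collecting: common zeros = {(7, 1)}, so the count is 1.
Comparison with the Bézout bound: 1 ≤ 1 = deg(f)·deg(g), as expected for curves with no common component (the bound is attained).


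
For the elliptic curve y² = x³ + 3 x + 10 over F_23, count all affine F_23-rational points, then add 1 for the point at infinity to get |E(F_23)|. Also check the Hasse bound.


Affine points = {(2, 1), (2, 22), (3, 0), (5, 9), (5, 14), (7, 11), (7, 12), (12, 7), (12, 16), (14, 6), (14, 17), (15, 7), (15, 16), (17, 11), (17, 12), (18, 10), (18, 13), (19, 7), (19, 16), (22, 11), (22, 12)}; affine count = 21; |E(F_23)| = 22.

Discriminant check: Δ ∝ 4a³ + 27b² = 4·3³ + 27·10² = 4·27 + 27·100 ≡ 2 (mod 23). Nonzero ⇒ E is nonsingular.
For each x ∈ F_23, compute rhs = x³ + 3·x + 10 mod 23, then count y ∈ F_23 with y² ≡ rhs.
  x = 0: rhs = 10, matching y values: none (0 points).
  x = 1: rhs = 14, matching y values: none (0 points).
  x = 2: rhs = 1, matching y values: 1, 22 (2 points).
  x = 3: rhs = 0, matching y values: 0 (1 points).
  x = 4: rhs = 17, matching y values: none (0 points).
  x = 5: rhs = 12, matching y values: 9, 14 (2 points).
  x = 6: rhs = 14, matching y values: none (0 points).
  x = 7: rhs = 6, matching y values: 11, 12 (2 points).
  x = 8: rhs = 17, matching y values: none (0 points).
  x = 9: rhs = 7, matching y values: none (0 points).
  x = 10: rhs = 5, matching y values: none (0 points).
  x = 11: rhs = 17, matching y values: none (0 points).
  x = 12: rhs = 3, matching y values: 7, 16 (2 points).
  x = 13: rhs = 15, matching y values: none (0 points).
  x = 14: rhs = 13, matching y values: 6, 17 (2 points).
  x = 15: rhs = 3, matching y values: 7, 16 (2 points).
  x = 16: rhs = 14, matching y values: none (0 points).
  x = 17: rhs = 6, matching y values: 11, 12 (2 points).
  x = 18: rhs = 8, matching y values: 10, 13 (2 points).
  x = 19: rhs = 3, matching y values: 7, 16 (2 points).
  x = 20: rhs = 20, matching y values: none (0 points).
  x = 21: rhs = 19, matching y values: none (0 points).
  x = 22: rhs = 6, matching y values: 11, 12 (2 points).
Total affine count: 21.
Full point count |E(F_23)| = 21 + 1 = 22.
Hasse bound: |22 − (23+1)| = |-2| = 2 ≤ 2√23 ≈ 9.5917 ✓.


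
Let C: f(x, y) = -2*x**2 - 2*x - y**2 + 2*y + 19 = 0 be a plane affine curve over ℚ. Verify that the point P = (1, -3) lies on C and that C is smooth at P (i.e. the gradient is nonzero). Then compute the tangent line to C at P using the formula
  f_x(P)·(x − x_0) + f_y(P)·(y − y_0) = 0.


Tangent line at P: -6*x + 8*y + 30 = 0.

Step 1: f(1, -3) = 0, so P lies on C.
Step 2: partial derivatives
  f_x(x, y) = -4*x - 2, f_y(x, y) = 2 - 2*y.
  f_x(P) = -6, f_y(P) = 8 (gradient nonzero, so P is smooth).
Step 3: tangent line at P: -6·(x − 1) + 8·(y − -3) = 0.
Expanding: -6*x + 8*y + 30 = 0.


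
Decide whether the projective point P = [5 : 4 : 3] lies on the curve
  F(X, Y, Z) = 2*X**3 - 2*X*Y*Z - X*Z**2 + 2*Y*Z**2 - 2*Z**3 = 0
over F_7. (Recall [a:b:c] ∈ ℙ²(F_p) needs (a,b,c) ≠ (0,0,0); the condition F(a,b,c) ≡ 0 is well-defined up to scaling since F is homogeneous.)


F(5,4,3) ≡ 5 (mod 7); P is NOT on the curve.

Evaluate F(5, 4, 3) term-by-term (mod 7).
  2*X**3 ↦ 2·125·1·1 = 250
  -2*X*Y*Z ↦ -2·5·4·3 = -120
  -X*Z**2 ↦ -1·5·1·9 = -45
  2*Y*Z**2 ↦ 2·1·4·9 = 72
  -2*Z**3 ↦ -2·1·1·27 = -54
Sum: F(5, 4, 3) = (250) + (-120) + (-45) + (72) + (-54) = 103.
Reducing mod 7: 103 ≡ 5 (mod 7).
Since F(a, b, c) ≡ 5 ≠ 0 (mod 7), P does NOT lie on the curve.


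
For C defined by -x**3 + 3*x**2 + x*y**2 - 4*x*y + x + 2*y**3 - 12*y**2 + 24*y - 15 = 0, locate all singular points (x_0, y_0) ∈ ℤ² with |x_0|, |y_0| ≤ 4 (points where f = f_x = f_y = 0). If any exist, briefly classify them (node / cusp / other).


Singular points: {(1, 2)}; classification: cusp.

Compute partial derivatives:
  f_x = -3*x**2 + 6*x + y**2 - 4*y + 1.
  f_y = 2*x*y - 4*x + 6*y**2 - 24*y + 24.
Scan x_0 ∈ {−4, ..., 4}. For each x_0, f_y(x_0, y) is a polynomial in y; find its integer roots y ∈ {−4, ..., 4}, then test f_x and f at those candidates.
  x = -4: f_y(-4, y) = 6*y**2 - 32*y + 40; vanishes at y ∈ {2}. (-4, 2): f_x = -75 ≠ 0.
  x = -3: f_y(-3, y) = 6*y**2 - 30*y + 36; vanishes at y ∈ {2, 3}. (-3, 2): f_x = -48 ≠ 0; (-3, 3): f_x = -47 ≠ 0.
  x = -2: f_y(-2, y) = 6*y**2 - 28*y + 32; vanishes at y ∈ {2}. (-2, 2): f_x = -27 ≠ 0.
  x = -1: f_y(-1, y) = 6*y**2 - 26*y + 28; vanishes at y ∈ {2}. (-1, 2): f_x = -12 ≠ 0.
  x = 0: f_y(0, y) = 6*y**2 - 24*y + 24; vanishes at y ∈ {2}. (0, 2): f_x = -3 ≠ 0.
  x = 1: f_y(1, y) = 6*y**2 - 22*y + 20; vanishes at y ∈ {2}. (1, 2): f_x = 0, f = 0 — SINGULAR.
  x = 2: f_y(2, y) = 6*y**2 - 20*y + 16; vanishes at y ∈ {2}. (2, 2): f_x = -3 ≠ 0.
  x = 3: f_y(3, y) = 6*y**2 - 18*y + 12; vanishes at y ∈ {1, 2}. (3, 1): f_x = -11 ≠ 0; (3, 2): f_x = -12 ≠ 0.
  x = 4: f_y(4, y) = 6*y**2 - 16*y + 8; vanishes at y ∈ {2}. (4, 2): f_x = -27 ≠ 0.
Only singular point on the grid: (1, 2).
Classify: substitute x = 1 + u, y = 2 + v and expand: f = -u**3 + u*v**2 + 2*v**3 + v**2.
No constant or linear terms (consistent with a singular point). Quadratic part: v**2. Cubic part: -u**3 + u*v**2 + 2*v**3.
The quadratic part v**2 is a perfect square, so there is a single (double) tangent line v = 0, i.e. y = 2. Restricting the cubic part to that line (v = 0) leaves -u**3 ≠ 0, so f is not divisible by v and the branch is v² ≈ u**3 to lowest order — this is a cusp.
Classification: cusp.


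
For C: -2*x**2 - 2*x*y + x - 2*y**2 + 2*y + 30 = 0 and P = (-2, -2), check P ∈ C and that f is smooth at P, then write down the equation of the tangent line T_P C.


Tangent line at P: 13*x + 14*y + 54 = 0.

Step 1: f(-2, -2) = 0, so P lies on C.
Step 2: partial derivatives
  f_x(x, y) = -4*x - 2*y + 1, f_y(x, y) = -2*x - 4*y + 2.
  f_x(P) = 13, f_y(P) = 14 (gradient nonzero, so P is smooth).
Step 3: tangent line at P: 13·(x − -2) + 14·(y − -2) = 0.
Expanding: 13*x + 14*y + 54 = 0.


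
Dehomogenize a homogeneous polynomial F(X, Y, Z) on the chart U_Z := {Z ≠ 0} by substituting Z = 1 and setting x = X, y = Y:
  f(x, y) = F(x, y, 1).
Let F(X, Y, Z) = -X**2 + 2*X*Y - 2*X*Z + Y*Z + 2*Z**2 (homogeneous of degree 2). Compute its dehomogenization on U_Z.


f(x, y) = -x**2 + 2*x*y - 2*x + y + 2

On U_Z we set Z = 1. Each monomial c·X^i·Y^j·Z^k in F becomes c·x^i·y^j·1^k = c·x^i·y^j.
Substituting Z = 1: F(X, Y, 1) = -x**2 + 2*x*y - 2*x + y + 2.
Note: deg(f) ≤ deg(F) = 2; strict inequality happens when F is divisible by Z (lost terms).


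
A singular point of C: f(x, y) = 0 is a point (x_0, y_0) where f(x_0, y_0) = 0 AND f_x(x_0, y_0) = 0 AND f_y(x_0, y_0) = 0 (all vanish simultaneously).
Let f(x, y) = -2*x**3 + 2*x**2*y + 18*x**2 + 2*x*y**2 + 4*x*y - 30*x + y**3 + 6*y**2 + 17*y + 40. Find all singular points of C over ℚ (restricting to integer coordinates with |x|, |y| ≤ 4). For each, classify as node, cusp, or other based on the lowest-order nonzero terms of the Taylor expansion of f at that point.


Singular points: {(2, -3)}; classification: cusp.

Compute partial derivatives:
  f_x = -6*x**2 + 4*x*y + 36*x + 2*y**2 + 4*y - 30.
  f_y = 2*x**2 + 4*x*y + 4*x + 3*y**2 + 12*y + 17.
Scan x_0 ∈ {−4, ..., 4}. For each x_0, f_y(x_0, y) is a polynomial in y; find its integer roots y ∈ {−4, ..., 4}, then test f_x and f at those candidates.
  x = -4: f_y(-4, y) = 3*y**2 - 4*y + 33; no integer root y with |y| ≤ 4.
  x = -3: f_y(-3, y) = 3*y**2 + 23; no integer root y with |y| ≤ 4.
  x = -2: f_y(-2, y) = 3*y**2 + 4*y + 17; no integer root y with |y| ≤ 4.
  x = -1: f_y(-1, y) = 3*y**2 + 8*y + 15; no integer root y with |y| ≤ 4.
  x = 0: f_y(0, y) = 3*y**2 + 12*y + 17; no integer root y with |y| ≤ 4.
  x = 1: f_y(1, y) = 3*y**2 + 16*y + 23; no integer root y with |y| ≤ 4.
  x = 2: f_y(2, y) = 3*y**2 + 20*y + 33; vanishes at y ∈ {-3}. (2, -3): f_x = 0, f = 0 — SINGULAR.
  x = 3: f_y(3, y) = 3*y**2 + 24*y + 47; no integer root y with |y| ≤ 4.
  x = 4: f_y(4, y) = 3*y**2 + 28*y + 65; no integer root y with |y| ≤ 4.
Only singular point on the grid: (2, -3).
Classify: substitute x = 2 + u, y = -3 + v and expand: f = -2*u**3 + 2*u**2*v + 2*u*v**2 + v**3 + v**2.
No constant or linear terms (consistent with a singular point). Quadratic part: v**2. Cubic part: -2*u**3 + 2*u**2*v + 2*u*v**2 + v**3.
The quadratic part v**2 is a perfect square, so there is a single (double) tangent line v = 0, i.e. y = -3. Restricting the cubic part to that line (v = 0) leaves -2*u**3 ≠ 0, so f is not divisible by v and the branch is v² ≈ 2*u**3 to lowest order — this is a cusp.
Classification: cusp.


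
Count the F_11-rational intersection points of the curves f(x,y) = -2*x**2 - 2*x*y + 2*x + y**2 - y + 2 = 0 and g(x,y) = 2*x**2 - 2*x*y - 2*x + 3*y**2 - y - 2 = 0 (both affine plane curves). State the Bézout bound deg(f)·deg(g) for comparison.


Common zeros: {(2, 8), (4, 0), (8, 0)}; count = 3; Bézout bound = 4.

deg(f) = 2, deg(g) = 2, so Bézout bound = 4.
Scan x ∈ F_11. For each x, list the y ∈ F_11 with f(x, y) ≡ 0 and those with g(x, y) ≡ 0 (mod 11); the common zeros in that column are the intersection.
  x = 0: f ≡ 0 at y ∈ {5, 7}; g ≡ 0 at y ∈ {1, 3}; common: ∅.
  x = 1: f ≡ 0 at y ∈ {1, 2}; g ≡ 0 at y ∈ {6}; common: ∅.
  x = 2: f ≡ 0 at y ∈ {8}; g ≡ 0 at y ∈ {1, 8}; common: {8}.
  x = 3: f ≡ 0 at y ∈ {3, 4}; g ≡ 0 at y ∈ ∅; common: ∅.
  x = 4: f ≡ 0 at y ∈ {0, 9}; g ≡ 0 at y ∈ {0, 3}; common: {0}.
  x = 5: f ≡ 0 at y ∈ {4, 7}; g ≡ 0 at y ∈ ∅; common: ∅.
  x = 6: f ≡ 0 at y ∈ {3, 10}; g ≡ 0 at y ∈ {2, 6}; common: ∅.
  x = 7: f ≡ 0 at y ∈ {5, 10}; g ≡ 0 at y ∈ {8}; common: ∅.
  x = 8: f ≡ 0 at y ∈ {0, 6}; g ≡ 0 at y ∈ {0, 2}; common: {0}.
  x = 9: f ≡ 0 at y ∈ {2, 6}; g ≡ 0 at y ∈ ∅; common: ∅.
  x = 10: f ≡ 0 at y ∈ {1, 9}; g ≡ 0 at y ∈ ∅; common: ∅.
Collecting: common zeros = {(2, 8), (4, 0), (8, 0)}, so the count is 3.
Comparison with the Bézout bound: 3 ≤ 4 = deg(f)·deg(g), as expected for curves with no common component (the affine F_11-count falls short of the bound because intersections may lie at infinity, over extension fields, or carry multiplicity).


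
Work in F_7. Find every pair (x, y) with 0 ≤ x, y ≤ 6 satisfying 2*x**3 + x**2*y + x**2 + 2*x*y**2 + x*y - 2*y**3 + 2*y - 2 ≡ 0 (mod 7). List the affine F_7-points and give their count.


Affine F_7-points: {(0, 2), (2, 1), (2, 4), (5, 0)}; count = 4.

For each of the 49 pairs (x, y) ∈ F_7², evaluate f(x, y) mod 7. Record the zeros.
  x = 0: [0↦5, 1↦5, 2↦0, 3↦6, 4↦4, 5↦3, 6↦5]  zeros at y ∈ {2}
  x = 1: [0↦1, 1↦5, 2↦1, 3↦5, 4↦5, 5↦3, 6↦1]  zeros at y ∈ ∅
  x = 2: [0↦4, 1↦0, 2↦6, 3↦3, 4↦0, 5↦6, 6↦2]  zeros at y ∈ {1, 4}
  x = 3: [0↦5, 1↦2, 2↦6, 3↦5, 4↦1, 5↦3, 6↦6]  zeros at y ∈ ∅
  x = 4: [0↦2, 1↦2, 2↦6, 3↦2, 4↦6, 5↦6, 6↦4]  zeros at y ∈ ∅
  x = 5: [0↦0, 1↦5, 2↦4, 3↦6, 4↦6, 5↦6, 6↦1]  zeros at y ∈ {0}
  x = 6: [0↦4, 1↦2, 2↦5, 3↦1, 4↦6, 5↦1, 6↦2]  zeros at y ∈ ∅
Collecting zeros: affine points = {(0, 2), (2, 1), (2, 4), (5, 0)}.
Total count |C(F_7)_aff| = 4.


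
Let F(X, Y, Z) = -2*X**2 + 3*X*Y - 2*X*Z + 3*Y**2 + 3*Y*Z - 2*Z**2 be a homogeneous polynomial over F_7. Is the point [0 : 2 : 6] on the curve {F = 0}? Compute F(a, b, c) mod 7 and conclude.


F(0,2,6) ≡ 4 (mod 7); P is NOT on the curve.

Evaluate F(0, 2, 6) term-by-term (mod 7).
  -2*X**2 ↦ -2·0·1·1 = 0
  3*X*Y ↦ 3·0·2·1 = 0
  -2*X*Z ↦ -2·0·1·6 = 0
  3*Y**2 ↦ 3·1·4·1 = 12
  3*Y*Z ↦ 3·1·2·6 = 36
  -2*Z**2 ↦ -2·1·1·36 = -72
Sum: F(0, 2, 6) = (0) + (0) + (0) + (12) + (36) + (-72) = -24.
Reducing mod 7: -24 ≡ 4 (mod 7).
Since F(a, b, c) ≡ 4 ≠ 0 (mod 7), P does NOT lie on the curve.


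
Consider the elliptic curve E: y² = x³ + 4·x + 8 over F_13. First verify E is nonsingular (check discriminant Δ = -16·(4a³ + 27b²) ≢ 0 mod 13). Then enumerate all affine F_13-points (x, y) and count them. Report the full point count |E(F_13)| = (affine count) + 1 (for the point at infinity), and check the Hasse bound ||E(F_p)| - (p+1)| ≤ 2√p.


Affine points = {(1, 0), (4, 6), (4, 7), (5, 6), (5, 7), (6, 1), (6, 12), (12, 4), (12, 9)}; affine count = 9; |E(F_13)| = 10.

Discriminant check: Δ ∝ 4a³ + 27b² = 4·4³ + 27·8² = 4·64 + 27·64 ≡ 8 (mod 13). Nonzero ⇒ E is nonsingular.
For each x ∈ F_13, compute rhs = x³ + 4·x + 8 mod 13, then count y ∈ F_13 with y² ≡ rhs.
  x = 0: rhs = 8, matching y values: none (0 points).
  x = 1: rhs = 0, matching y values: 0 (1 points).
  x = 2: rhs = 11, matching y values: none (0 points).
  x = 3: rhs = 8, matching y values: none (0 points).
  x = 4: rhs = 10, matching y values: 6, 7 (2 points).
  x = 5: rhs = 10, matching y values: 6, 7 (2 points).
  x = 6: rhs = 1, matching y values: 1, 12 (2 points).
  x = 7: rhs = 2, matching y values: none (0 points).
  x = 8: rhs = 6, matching y values: none (0 points).
  x = 9: rhs = 6, matching y values: none (0 points).
  x = 10: rhs = 8, matching y values: none (0 points).
  x = 11: rhs = 5, matching y values: none (0 points).
  x = 12: rhs = 3, matching y values: 4, 9 (2 points).
Total affine count: 9.
Full point count |E(F_13)| = 9 + 1 = 10.
Hasse bound: |10 − (13+1)| = |-4| = 4 ≤ 2√13 ≈ 7.2111 ✓.


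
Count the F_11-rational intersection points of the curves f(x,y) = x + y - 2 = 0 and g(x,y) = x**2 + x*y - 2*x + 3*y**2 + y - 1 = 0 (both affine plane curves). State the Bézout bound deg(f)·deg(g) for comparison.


Common zeros: ∅; count = 0; Bézout bound = 2.

deg(f) = 1, deg(g) = 2, so Bézout bound = 2.
Scan x ∈ F_11. For each x, list the y ∈ F_11 with f(x, y) ≡ 0 and those with g(x, y) ≡ 0 (mod 11); the common zeros in that column are the intersection.
  x = 0: f ≡ 0 at y ∈ {2}; g ≡ 0 at y ∈ ∅; common: ∅.
  x = 1: f ≡ 0 at y ∈ {1}; g ≡ 0 at y ∈ ∅; common: ∅.
  x = 2: f ≡ 0 at y ∈ {0}; g ≡ 0 at y ∈ ∅; common: ∅.
  x = 3: f ≡ 0 at y ∈ {10}; g ≡ 0 at y ∈ {2, 4}; common: ∅.
  x = 4: f ≡ 0 at y ∈ {9}; g ≡ 0 at y ∈ ∅; common: ∅.
  x = 5: f ≡ 0 at y ∈ {8}; g ≡ 0 at y ∈ {10}; common: ∅.
  x = 6: f ≡ 0 at y ∈ {7}; g ≡ 0 at y ∈ {1, 4}; common: ∅.
  x = 7: f ≡ 0 at y ∈ {6}; g ≡ 0 at y ∈ ∅; common: ∅.
  x = 8: f ≡ 0 at y ∈ {5}; g ≡ 0 at y ∈ {2, 6}; common: ∅.
  x = 9: f ≡ 0 at y ∈ {4}; g ≡ 0 at y ∈ {5, 10}; common: ∅.
  x = 10: f ≡ 0 at y ∈ {3}; g ≡ 0 at y ∈ {5, 6}; common: ∅.
Collecting: common zeros = ∅, so the count is 0.
Comparison with the Bézout bound: 0 ≤ 2 = deg(f)·deg(g), as expected for curves with no common component (the affine F_11-count falls short of the bound because intersections may lie at infinity, over extension fields, or carry multiplicity).


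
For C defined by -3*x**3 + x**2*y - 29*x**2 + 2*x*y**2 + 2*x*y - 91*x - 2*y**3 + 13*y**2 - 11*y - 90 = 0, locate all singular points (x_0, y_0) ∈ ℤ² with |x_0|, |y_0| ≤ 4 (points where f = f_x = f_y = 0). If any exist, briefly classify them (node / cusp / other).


Singular points: {(-3, 1)}; classification: node.

Compute partial derivatives:
  f_x = -9*x**2 + 2*x*y - 58*x + 2*y**2 + 2*y - 91.
  f_y = x**2 + 4*x*y + 2*x - 6*y**2 + 26*y - 11.
Scan x_0 ∈ {−4, ..., 4}. For each x_0, f_y(x_0, y) is a polynomial in y; find its integer roots y ∈ {−4, ..., 4}, then test f_x and f at those candidates.
  x = -4: f_y(-4, y) = -6*y**2 + 10*y - 3; no integer root y with |y| ≤ 4.
  x = -3: f_y(-3, y) = -6*y**2 + 14*y - 8; vanishes at y ∈ {1}. (-3, 1): f_x = 0, f = 0 — SINGULAR.
  x = -2: f_y(-2, y) = -6*y**2 + 18*y - 11; no integer root y with |y| ≤ 4.
  x = -1: f_y(-1, y) = -6*y**2 + 22*y - 12; vanishes at y ∈ {3}. (-1, 3): f_x = -24 ≠ 0.
  x = 0: f_y(0, y) = -6*y**2 + 26*y - 11; no integer root y with |y| ≤ 4.
  x = 1: f_y(1, y) = -6*y**2 + 30*y - 8; no integer root y with |y| ≤ 4.
  x = 2: f_y(2, y) = -6*y**2 + 34*y - 3; no integer root y with |y| ≤ 4.
  x = 3: f_y(3, y) = -6*y**2 + 38*y + 4; no integer root y with |y| ≤ 4.
  x = 4: f_y(4, y) = -6*y**2 + 42*y + 13; no integer root y with |y| ≤ 4.
Only singular point on the grid: (-3, 1).
Classify: substitute x = -3 + u, y = 1 + v and expand: f = -3*u**3 + u**2*v - u**2 + 2*u*v**2 - 2*v**3 + v**2.
No constant or linear terms (consistent with a singular point). Quadratic part: -u**2 + v**2. Cubic part: -3*u**3 + u**2*v + 2*u*v**2 - 2*v**3.
The quadratic part v**2 - u**2 = (v − u)(v + u) splits into two distinct linear factors, so there are two distinct tangent lines y − 1 = ±(x − -3) — this is a node (ordinary double point).
Classification: node.


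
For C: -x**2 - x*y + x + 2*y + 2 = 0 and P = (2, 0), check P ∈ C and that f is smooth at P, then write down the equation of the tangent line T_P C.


Tangent line at P: 6 - 3*x = 0.

Step 1: f(2, 0) = 0, so P lies on C.
Step 2: partial derivatives
  f_x(x, y) = -2*x - y + 1, f_y(x, y) = 2 - x.
  f_x(P) = -3, f_y(P) = 0 (gradient nonzero, so P is smooth).
Step 3: tangent line at P: -3·(x − 2) + 0·(y − 0) = 0.
Expanding: 6 - 3*x = 0.


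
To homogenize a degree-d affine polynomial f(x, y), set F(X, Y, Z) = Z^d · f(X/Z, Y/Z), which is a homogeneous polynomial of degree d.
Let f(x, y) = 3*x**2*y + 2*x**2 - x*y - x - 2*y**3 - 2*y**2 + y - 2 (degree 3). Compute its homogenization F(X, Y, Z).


F(X, Y, Z) = 3*X**2*Y + 2*X**2*Z - X*Y*Z - X*Z**2 - 2*Y**3 - 2*Y**2*Z + Y*Z**2 - 2*Z**3

deg(f) = 3.
Substitute x = X/Z, y = Y/Z into f, then multiply by Z^3.
  monomial 3·x^2·y^1 ↦ 3·X^2·Y^1·Z^0.
  monomial 2·x^2·y^0 ↦ 2·X^2·Y^0·Z^1.
  monomial -1·x^1·y^1 ↦ -1·X^1·Y^1·Z^1.
  monomial -1·x^1·y^0 ↦ -1·X^1·Y^0·Z^2.
  monomial -2·x^0·y^3 ↦ -2·X^0·Y^3·Z^0.
  monomial -2·x^0·y^2 ↦ -2·X^0·Y^2·Z^1.
  monomial 1·x^0·y^1 ↦ 1·X^0·Y^1·Z^2.
  monomial -2·x^0·y^0 ↦ -2·X^0·Y^0·Z^3.
Collecting: F(X, Y, Z) = 3*X**2*Y + 2*X**2*Z - X*Y*Z - X*Z**2 - 2*Y**3 - 2*Y**2*Z + Y*Z**2 - 2*Z**3.


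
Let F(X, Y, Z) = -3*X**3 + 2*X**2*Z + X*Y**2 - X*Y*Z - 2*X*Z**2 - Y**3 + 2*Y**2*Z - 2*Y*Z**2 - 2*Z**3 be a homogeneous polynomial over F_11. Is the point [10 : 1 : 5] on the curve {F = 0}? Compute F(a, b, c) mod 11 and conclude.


F(10,1,5) ≡ 7 (mod 11); P is NOT on the curve.

Evaluate F(10, 1, 5) term-by-term (mod 11).
  -3*X**3 ↦ -3·1000·1·1 = -3000
  2*X**2*Z ↦ 2·100·1·5 = 1000
  X*Y**2 ↦ 1·10·1·1 = 10
  -X*Y*Z ↦ -1·10·1·5 = -50
  -2*X*Z**2 ↦ -2·10·1·25 = -500
  -Y**3 ↦ -1·1·1·1 = -1
  2*Y**2*Z ↦ 2·1·1·5 = 10
  -2*Y*Z**2 ↦ -2·1·1·25 = -50
  -2*Z**3 ↦ -2·1·1·125 = -250
Sum: F(10, 1, 5) = (-3000) + (1000) + (10) + (-50) + (-500) + (-1) + (10) + (-50) + (-250) = -2831.
Reducing mod 11: -2831 ≡ 7 (mod 11).
Since F(a, b, c) ≡ 7 ≠ 0 (mod 11), P does NOT lie on the curve.


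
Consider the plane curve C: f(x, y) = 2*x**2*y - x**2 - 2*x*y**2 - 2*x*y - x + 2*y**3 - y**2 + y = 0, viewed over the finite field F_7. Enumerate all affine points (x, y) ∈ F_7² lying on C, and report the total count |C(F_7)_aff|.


Affine F_7-points: {(0, 0), (0, 2), (1, 3), (2, 2), (3, 4), (4, 3), (4, 6), (5, 6), (6, 0)}; count = 9.

For each of the 49 pairs (x, y) ∈ F_7², evaluate f(x, y) mod 7. Record the zeros.
  x = 0: [0↦0, 1↦2, 2↦0, 3↦6, 4↦4, 5↦6, 6↦3]  zeros at y ∈ {0, 2}
  x = 1: [0↦5, 1↦5, 2↦4, 3↦0, 4↦5, 5↦3, 6↦6]  zeros at y ∈ {3}
  x = 2: [0↦1, 1↦3, 2↦0, 3↦4, 4↦6, 5↦4, 6↦3]  zeros at y ∈ {2}
  x = 3: [0↦2, 1↦3, 2↦2, 3↦4, 4↦0, 5↦2, 6↦1]  zeros at y ∈ {4}
  x = 4: [0↦1, 1↦5, 2↦3, 3↦0, 4↦1, 5↦4, 6↦0]  zeros at y ∈ {3, 6}
  x = 5: [0↦5, 1↦2, 2↦3, 3↦6, 4↦2, 5↦3, 6↦0]  zeros at y ∈ {6}
  x = 6: [0↦0, 1↦1, 2↦2, 3↦1, 4↦3, 5↦6, 6↦1]  zeros at y ∈ {0}
Collecting zeros: affine points = {(0, 0), (0, 2), (1, 3), (2, 2), (3, 4), (4, 3), (4, 6), (5, 6), (6, 0)}.
Total count |C(F_7)_aff| = 9.


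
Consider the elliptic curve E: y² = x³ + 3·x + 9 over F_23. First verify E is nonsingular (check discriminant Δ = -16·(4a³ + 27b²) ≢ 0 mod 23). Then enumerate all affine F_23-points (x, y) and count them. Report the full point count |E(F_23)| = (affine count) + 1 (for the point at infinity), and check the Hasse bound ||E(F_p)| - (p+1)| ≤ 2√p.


Affine points = {(0, 3), (0, 20), (1, 6), (1, 17), (2, 0), (4, 4), (4, 19), (6, 6), (6, 17), (8, 4), (8, 19), (9, 11), (9, 12), (10, 2), (10, 21), (11, 4), (11, 19), (12, 5), (12, 18), (14, 9), (14, 14), (15, 5), (15, 18), (16, 6), (16, 17), (19, 5), (19, 18), (21, 8), (21, 15)}; affine count = 29; |E(F_23)| = 30.

Discriminant check: Δ ∝ 4a³ + 27b² = 4·3³ + 27·9² = 4·27 + 27·81 ≡ 18 (mod 23). Nonzero ⇒ E is nonsingular.
For each x ∈ F_23, compute rhs = x³ + 3·x + 9 mod 23, then count y ∈ F_23 with y² ≡ rhs.
  x = 0: rhs = 9, matching y values: 3, 20 (2 points).
  x = 1: rhs = 13, matching y values: 6, 17 (2 points).
  x = 2: rhs = 0, matching y values: 0 (1 points).
  x = 3: rhs = 22, matching y values: none (0 points).
  x = 4: rhs = 16, matching y values: 4, 19 (2 points).
  x = 5: rhs = 11, matching y values: none (0 points).
  x = 6: rhs = 13, matching y values: 6, 17 (2 points).
  x = 7: rhs = 5, matching y values: none (0 points).
  x = 8: rhs = 16, matching y values: 4, 19 (2 points).
  x = 9: rhs = 6, matching y values: 11, 12 (2 points).
  x = 10: rhs = 4, matching y values: 2, 21 (2 points).
  x = 11: rhs = 16, matching y values: 4, 19 (2 points).
  x = 12: rhs = 2, matching y values: 5, 18 (2 points).
  x = 13: rhs = 14, matching y values: none (0 points).
  x = 14: rhs = 12, matching y values: 9, 14 (2 points).
  x = 15: rhs = 2, matching y values: 5, 18 (2 points).
  x = 16: rhs = 13, matching y values: 6, 17 (2 points).
  x = 17: rhs = 5, matching y values: none (0 points).
  x = 18: rhs = 7, matching y values: none (0 points).
  x = 19: rhs = 2, matching y values: 5, 18 (2 points).
  x = 20: rhs = 19, matching y values: none (0 points).
  x = 21: rhs = 18, matching y values: 8, 15 (2 points).
  x = 22: rhs = 5, matching y values: none (0 points).
Total affine count: 29.
Full point count |E(F_23)| = 29 + 1 = 30.
Hasse bound: |30 − (23+1)| = |6| = 6 ≤ 2√23 ≈ 9.5917 ✓.


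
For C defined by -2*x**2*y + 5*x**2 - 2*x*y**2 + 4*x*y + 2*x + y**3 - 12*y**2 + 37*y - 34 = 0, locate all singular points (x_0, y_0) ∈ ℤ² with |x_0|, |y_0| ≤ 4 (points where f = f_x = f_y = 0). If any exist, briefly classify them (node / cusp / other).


Singular points: {(-2, 3)}; classification: node.

Compute partial derivatives:
  f_x = -4*x*y + 10*x - 2*y**2 + 4*y + 2.
  f_y = -2*x**2 - 4*x*y + 4*x + 3*y**2 - 24*y + 37.
Scan x_0 ∈ {−4, ..., 4}. For each x_0, f_y(x_0, y) is a polynomial in y; find its integer roots y ∈ {−4, ..., 4}, then test f_x and f at those candidates.
  x = -4: f_y(-4, y) = 3*y**2 - 8*y - 11; vanishes at y ∈ {-1}. (-4, -1): f_x = -60 ≠ 0.
  x = -3: f_y(-3, y) = 3*y**2 - 12*y + 7; no integer root y with |y| ≤ 4.
  x = -2: f_y(-2, y) = 3*y**2 - 16*y + 21; vanishes at y ∈ {3}. (-2, 3): f_x = 0, f = 0 — SINGULAR.
  x = -1: f_y(-1, y) = 3*y**2 - 20*y + 31; no integer root y with |y| ≤ 4.
  x = 0: f_y(0, y) = 3*y**2 - 24*y + 37; no integer root y with |y| ≤ 4.
  x = 1: f_y(1, y) = 3*y**2 - 28*y + 39; no integer root y with |y| ≤ 4.
  x = 2: f_y(2, y) = 3*y**2 - 32*y + 37; no integer root y with |y| ≤ 4.
  x = 3: f_y(3, y) = 3*y**2 - 36*y + 31; no integer root y with |y| ≤ 4.
  x = 4: f_y(4, y) = 3*y**2 - 40*y + 21; no integer root y with |y| ≤ 4.
Only singular point on the grid: (-2, 3).
Classify: substitute x = -2 + u, y = 3 + v and expand: f = -2*u**2*v - u**2 - 2*u*v**2 + v**3 + v**2.
No constant or linear terms (consistent with a singular point). Quadratic part: -u**2 + v**2. Cubic part: -2*u**2*v - 2*u*v**2 + v**3.
The quadratic part v**2 - u**2 = (v − u)(v + u) splits into two distinct linear factors, so there are two distinct tangent lines y − 3 = ±(x − -2) — this is a node (ordinary double point).
Classification: node.


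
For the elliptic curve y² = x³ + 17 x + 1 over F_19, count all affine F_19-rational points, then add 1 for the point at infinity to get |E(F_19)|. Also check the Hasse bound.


Affine points = {(0, 1), (0, 18), (1, 0), (2, 9), (2, 10), (4, 0), (7, 8), (7, 11), (9, 3), (9, 16), (13, 5), (13, 14), (14, 0), (17, 4), (17, 15)}; affine count = 15; |E(F_19)| = 16.

Discriminant check: Δ ∝ 4a³ + 27b² = 4·17³ + 27·1² = 4·4913 + 27·1 ≡ 14 (mod 19). Nonzero ⇒ E is nonsingular.
For each x ∈ F_19, compute rhs = x³ + 17·x + 1 mod 19, then count y ∈ F_19 with y² ≡ rhs.
  x = 0: rhs = 1, matching y values: 1, 18 (2 points).
  x = 1: rhs = 0, matching y values: 0 (1 points).
  x = 2: rhs = 5, matching y values: 9, 10 (2 points).
  x = 3: rhs = 3, matching y values: none (0 points).
  x = 4: rhs = 0, matching y values: 0 (1 points).
  x = 5: rhs = 2, matching y values: none (0 points).
  x = 6: rhs = 15, matching y values: none (0 points).
  x = 7: rhs = 7, matching y values: 8, 11 (2 points).
  x = 8: rhs = 3, matching y values: none (0 points).
  x = 9: rhs = 9, matching y values: 3, 16 (2 points).
  x = 10: rhs = 12, matching y values: none (0 points).
  x = 11: rhs = 18, matching y values: none (0 points).
  x = 12: rhs = 14, matching y values: none (0 points).
  x = 13: rhs = 6, matching y values: 5, 14 (2 points).
  x = 14: rhs = 0, matching y values: 0 (1 points).
  x = 15: rhs = 2, matching y values: none (0 points).
  x = 16: rhs = 18, matching y values: none (0 points).
  x = 17: rhs = 16, matching y values: 4, 15 (2 points).
  x = 18: rhs = 2, matching y values: none (0 points).
Total affine count: 15.
Full point count |E(F_19)| = 15 + 1 = 16.
Hasse bound: |16 − (19+1)| = |-4| = 4 ≤ 2√19 ≈ 8.7178 ✓.


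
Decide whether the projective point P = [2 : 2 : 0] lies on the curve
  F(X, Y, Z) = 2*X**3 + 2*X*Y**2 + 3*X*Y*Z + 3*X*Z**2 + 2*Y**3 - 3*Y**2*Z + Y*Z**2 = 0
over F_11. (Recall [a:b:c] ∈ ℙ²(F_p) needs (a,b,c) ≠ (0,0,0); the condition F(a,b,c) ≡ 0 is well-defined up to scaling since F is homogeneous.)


F(2,2,0) ≡ 4 (mod 11); P is NOT on the curve.

Evaluate F(2, 2, 0) term-by-term (mod 11).
  2*X**3 ↦ 2·8·1·1 = 16
  2*X*Y**2 ↦ 2·2·4·1 = 16
  3*X*Y*Z ↦ 3·2·2·0 = 0
  3*X*Z**2 ↦ 3·2·1·0 = 0
  2*Y**3 ↦ 2·1·8·1 = 16
  -3*Y**2*Z ↦ -3·1·4·0 = 0
  Y*Z**2 ↦ 1·1·2·0 = 0
Sum: F(2, 2, 0) = (16) + (16) + (0) + (0) + (16) + (0) + (0) = 48.
Reducing mod 11: 48 ≡ 4 (mod 11).
Since F(a, b, c) ≡ 4 ≠ 0 (mod 11), P does NOT lie on the curve.


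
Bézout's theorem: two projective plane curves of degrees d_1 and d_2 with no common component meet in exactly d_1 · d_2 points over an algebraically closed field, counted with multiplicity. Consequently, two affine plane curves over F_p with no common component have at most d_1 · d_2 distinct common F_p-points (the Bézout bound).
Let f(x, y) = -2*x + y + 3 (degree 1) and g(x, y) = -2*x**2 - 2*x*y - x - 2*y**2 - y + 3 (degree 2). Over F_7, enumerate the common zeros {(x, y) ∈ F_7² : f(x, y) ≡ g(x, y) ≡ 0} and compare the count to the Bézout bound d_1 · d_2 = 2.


Common zeros: {(2, 1)}; count = 1; Bézout bound = 2.

deg(f) = 1, deg(g) = 2, so Bézout bound = 2.
Scan x ∈ F_7. For each x, list the y ∈ F_7 with f(x, y) ≡ 0 and those with g(x, y) ≡ 0 (mod 7); the common zeros in that column are the intersection.
  x = 0: f ≡ 0 at y ∈ {4}; g ≡ 0 at y ∈ {1, 2}; common: ∅.
  x = 1: f ≡ 0 at y ∈ {6}; g ≡ 0 at y ∈ {0, 2}; common: ∅.
  x = 2: f ≡ 0 at y ∈ {1}; g ≡ 0 at y ∈ {0, 1}; common: {1}.
  x = 3: f ≡ 0 at y ∈ {3}; g ≡ 0 at y ∈ ∅; common: ∅.
  x = 4: f ≡ 0 at y ∈ {5}; g ≡ 0 at y ∈ ∅; common: ∅.
  x = 5: f ≡ 0 at y ∈ {0}; g ≡ 0 at y ∈ ∅; common: ∅.
  x = 6: f ≡ 0 at y ∈ {2}; g ≡ 0 at y ∈ ∅; common: ∅.
Collecting: common zeros = {(2, 1)}, so the count is 1.
Comparison with the Bézout bound: 1 ≤ 2 = deg(f)·deg(g), as expected for curves with no common component (the affine F_7-count falls short of the bound because intersections may lie at infinity, over extension fields, or carry multiplicity).


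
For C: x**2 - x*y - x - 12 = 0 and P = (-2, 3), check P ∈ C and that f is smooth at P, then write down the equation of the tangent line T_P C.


Tangent line at P: -8*x + 2*y - 22 = 0.

Step 1: f(-2, 3) = 0, so P lies on C.
Step 2: partial derivatives
  f_x(x, y) = 2*x - y - 1, f_y(x, y) = -x.
  f_x(P) = -8, f_y(P) = 2 (gradient nonzero, so P is smooth).
Step 3: tangent line at P: -8·(x − -2) + 2·(y − 3) = 0.
Expanding: -8*x + 2*y - 22 = 0.


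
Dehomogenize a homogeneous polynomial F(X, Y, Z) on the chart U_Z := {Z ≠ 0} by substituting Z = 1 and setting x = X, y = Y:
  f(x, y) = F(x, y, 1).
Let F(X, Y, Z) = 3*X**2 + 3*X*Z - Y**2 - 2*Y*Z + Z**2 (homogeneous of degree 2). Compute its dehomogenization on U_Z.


f(x, y) = 3*x**2 + 3*x - y**2 - 2*y + 1

On U_Z we set Z = 1. Each monomial c·X^i·Y^j·Z^k in F becomes c·x^i·y^j·1^k = c·x^i·y^j.
Substituting Z = 1: F(X, Y, 1) = 3*x**2 + 3*x - y**2 - 2*y + 1.
Note: deg(f) ≤ deg(F) = 2; strict inequality happens when F is divisible by Z (lost terms).


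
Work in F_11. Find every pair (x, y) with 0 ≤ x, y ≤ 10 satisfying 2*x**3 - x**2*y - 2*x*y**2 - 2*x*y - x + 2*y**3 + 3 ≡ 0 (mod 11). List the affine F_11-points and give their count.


Affine F_11-points: {(0, 5), (1, 4), (2, 3), (2, 7), (3, 7), (3, 9), (4, 7), (5, 2), (5, 6), (5, 8), (6, 0), (6, 3), (7, 0), (9, 0), (9, 9), (10, 3)}; count = 16.

For each of the 121 pairs (x, y) ∈ F_11², evaluate f(x, y) mod 11. Record the zeros.
  x = 0: [0↦3, 1↦5, 2↦8, 3↦2, 4↦10, 5↦0, 6↦6, 7↦7, 8↦4, 9↦9, 10↦1]  zeros at y ∈ {5}
  x = 1: [0↦4, 1↦1, 2↦6, 3↦9, 4↦0, 5↦2, 6↦5, 7↦10, 8↦7, 9↦8, 10↦3]  zeros at y ∈ {4}
  x = 2: [0↦6, 1↦7, 2↦1, 3↦0, 4↦5, 5↦6, 6↦4, 7↦0, 8↦6, 9↦1, 10↦8]  zeros at y ∈ {3, 7}
  x = 3: [0↦10, 1↦2, 2↦5, 3↦9, 4↦4, 5↦2, 6↦4, 7↦0, 8↦2, 9↦0, 10↦6]  zeros at y ∈ {7, 9}
  x = 4: [0↦6, 1↦9, 2↦8, 3↦4, 4↦9, 5↦2, 6↦6, 7↦0, 8↦7, 9↦6, 10↦9]  zeros at y ∈ {7}
  x = 5: [0↦6, 1↦7, 2↦0, 3↦8, 4↦10, 5↦7, 6↦0, 7↦1, 8↦0, 9↦9, 10↦7]  zeros at y ∈ {2, 6, 8}
  x = 6: [0↦0, 1↦8, 2↦4, 3↦0, 4↦8, 5↦7, 6↦9, 7↦4, 8↦4, 9↦10, 10↦1]  zeros at y ∈ {0, 3}
  x = 7: [0↦0, 1↦2, 2↦10, 3↦3, 4↦4, 5↦3, 6↦1, 7↦10, 8↦9, 9↦10, 10↦3]  zeros at y ∈ {0}
  x = 8: [0↦7, 1↦1, 2↦8, 3↦7, 4↦10, 5↦7, 6↦10, 7↦9, 8↦5, 9↦10, 10↦3]  zeros at y ∈ ∅
  x = 9: [0↦0, 1↦6, 2↦10, 3↦2, 4↦5, 5↦9, 6↦4, 7↦2, 8↦4, 9↦0, 10↦2]  zeros at y ∈ {0, 9}
  x = 10: [0↦2, 1↦7, 2↦6, 3↦0, 4↦1, 5↦10, 6↦6, 7↦1, 8↦7, 9↦3, 10↦1]  zeros at y ∈ {3}
Collecting zeros: affine points = {(0, 5), (1, 4), (2, 3), (2, 7), (3, 7), (3, 9), (4, 7), (5, 2), (5, 6), (5, 8), (6, 0), (6, 3), (7, 0), (9, 0), (9, 9), (10, 3)}.
Total count |C(F_11)_aff| = 16.


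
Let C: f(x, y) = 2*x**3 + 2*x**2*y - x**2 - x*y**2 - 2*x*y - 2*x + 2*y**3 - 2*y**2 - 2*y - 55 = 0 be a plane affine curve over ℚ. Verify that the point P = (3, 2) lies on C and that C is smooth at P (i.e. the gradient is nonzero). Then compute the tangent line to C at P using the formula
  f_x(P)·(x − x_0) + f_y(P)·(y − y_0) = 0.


Tangent line at P: 62*x + 14*y - 214 = 0.

Step 1: f(3, 2) = 0, so P lies on C.
Step 2: partial derivatives
  f_x(x, y) = 6*x**2 + 4*x*y - 2*x - y**2 - 2*y - 2, f_y(x, y) = 2*x**2 - 2*x*y - 2*x + 6*y**2 - 4*y - 2.
  f_x(P) = 62, f_y(P) = 14 (gradient nonzero, so P is smooth).
Step 3: tangent line at P: 62·(x − 3) + 14·(y − 2) = 0.
Expanding: 62*x + 14*y - 214 = 0.


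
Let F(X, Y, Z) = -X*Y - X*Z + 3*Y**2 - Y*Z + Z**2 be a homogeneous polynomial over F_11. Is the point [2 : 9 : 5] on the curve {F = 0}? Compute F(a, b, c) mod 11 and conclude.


F(2,9,5) ≡ 8 (mod 11); P is NOT on the curve.

Evaluate F(2, 9, 5) term-by-term (mod 11).
  -X*Y ↦ -1·2·9·1 = -18
  -X*Z ↦ -1·2·1·5 = -10
  3*Y**2 ↦ 3·1·81·1 = 243
  -Y*Z ↦ -1·1·9·5 = -45
  Z**2 ↦ 1·1·1·25 = 25
Sum: F(2, 9, 5) = (-18) + (-10) + (243) + (-45) + (25) = 195.
Reducing mod 11: 195 ≡ 8 (mod 11).
Since F(a, b, c) ≡ 8 ≠ 0 (mod 11), P does NOT lie on the curve.


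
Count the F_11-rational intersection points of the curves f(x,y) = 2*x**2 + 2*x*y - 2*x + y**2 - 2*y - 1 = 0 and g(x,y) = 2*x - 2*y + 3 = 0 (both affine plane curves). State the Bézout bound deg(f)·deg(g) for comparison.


Common zeros: ∅; count = 0; Bézout bound = 2.

deg(f) = 2, deg(g) = 1, so Bézout bound = 2.
Scan x ∈ F_11. For each x, list the y ∈ F_11 with f(x, y) ≡ 0 and those with g(x, y) ≡ 0 (mod 11); the common zeros in that column are the intersection.
  x = 0: f ≡ 0 at y ∈ ∅; g ≡ 0 at y ∈ {7}; common: ∅.
  x = 1: f ≡ 0 at y ∈ {1, 10}; g ≡ 0 at y ∈ {8}; common: ∅.
  x = 2: f ≡ 0 at y ∈ {2, 7}; g ≡ 0 at y ∈ {9}; common: ∅.
  x = 3: f ≡ 0 at y ∈ {0, 7}; g ≡ 0 at y ∈ {10}; common: ∅.
  x = 4: f ≡ 0 at y ∈ ∅; g ≡ 0 at y ∈ {0}; common: ∅.
  x = 5: f ≡ 0 at y ∈ ∅; g ≡ 0 at y ∈ {1}; common: ∅.
  x = 6: f ≡ 0 at y ∈ ∅; g ≡ 0 at y ∈ {2}; common: ∅.
  x = 7: f ≡ 0 at y ∈ ∅; g ≡ 0 at y ∈ {3}; common: ∅.
  x = 8: f ≡ 0 at y ∈ {2, 6}; g ≡ 0 at y ∈ {4}; common: ∅.
  x = 9: f ≡ 0 at y ∈ {0, 6}; g ≡ 0 at y ∈ {5}; common: ∅.
  x = 10: f ≡ 0 at y ∈ {1, 3}; g ≡ 0 at y ∈ {6}; common: ∅.
Collecting: common zeros = ∅, so the count is 0.
Comparison with the Bézout bound: 0 ≤ 2 = deg(f)·deg(g), as expected for curves with no common component (the affine F_11-count falls short of the bound because intersections may lie at infinity, over extension fields, or carry multiplicity).


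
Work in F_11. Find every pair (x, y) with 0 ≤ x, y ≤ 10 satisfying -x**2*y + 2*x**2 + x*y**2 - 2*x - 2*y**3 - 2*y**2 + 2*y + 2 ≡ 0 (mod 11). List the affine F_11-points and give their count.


Affine F_11-points: {(0, 1), (0, 10), (1, 1), (1, 7), (1, 8), (2, 8), (4, 6), (4, 7), (4, 10), (9, 2), (10, 6)}; count = 11.

For each of the 121 pairs (x, y) ∈ F_11², evaluate f(x, y) mod 11. Record the zeros.
  x = 0: [0↦2, 1↦0, 2↦4, 3↦2, 4↦4, 5↦9, 6↦5, 7↦2, 8↦10, 9↦6, 10↦0]  zeros at y ∈ {1, 10}
  x = 1: [0↦2, 1↦0, 2↦6, 3↦8, 4↦5, 5↦7, 6↦2, 7↦0, 8↦0, 9↦1, 10↦2]  zeros at y ∈ {1, 7, 8}
  x = 2: [0↦6, 1↦2, 2↦8, 3↦1, 4↦2, 5↦10, 6↦2, 7↦10, 8↦0, 9↦4, 10↦10]  zeros at y ∈ {8}
  x = 3: [0↦3, 1↦6, 2↦10, 3↦3, 4↦6, 5↦7, 6↦5, 7↦10, 8↦10, 9↦4, 10↦2]  zeros at y ∈ ∅
  x = 4: [0↦4, 1↦1, 2↦1, 3↦3, 4↦6, 5↦9, 6↦0, 7↦0, 8↦8, 9↦1, 10↦0]  zeros at y ∈ {6, 7, 10}
  x = 5: [0↦9, 1↦9, 2↦3, 3↦1, 4↦2, 5↦5, 6↦9, 7↦2, 8↦5, 9↦6, 10↦4]  zeros at y ∈ ∅
  x = 6: [0↦7, 1↦8, 2↦5, 3↦8, 4↦5, 5↦6, 6↦10, 7↦5, 8↦1, 9↦8, 10↦3]  zeros at y ∈ ∅
  x = 7: [0↦9, 1↦9, 2↦7, 3↦2, 4↦4, 5↦1, 6↦3, 7↦9, 8↦7, 9↦7, 10↦8]  zeros at y ∈ ∅
  x = 8: [0↦4, 1↦1, 2↦9, 3↦5, 4↦10, 5↦1, 6↦10, 7↦3, 8↦1, 9↦3, 10↦8]  zeros at y ∈ ∅
  x = 9: [0↦3, 1↦6, 2↦0, 3↦6, 4↦1, 5↦6, 6↦9, 7↦9, 8↦5, 9↦7, 10↦3]  zeros at y ∈ {2}
  x = 10: [0↦6, 1↦2, 2↦2, 3↦5, 4↦10, 5↦5, 6↦0, 7↦5, 8↦8, 9↦8, 10↦4]  zeros at y ∈ {6}
Collecting zeros: affine points = {(0, 1), (0, 10), (1, 1), (1, 7), (1, 8), (2, 8), (4, 6), (4, 7), (4, 10), (9, 2), (10, 6)}.
Total count |C(F_11)_aff| = 11.
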